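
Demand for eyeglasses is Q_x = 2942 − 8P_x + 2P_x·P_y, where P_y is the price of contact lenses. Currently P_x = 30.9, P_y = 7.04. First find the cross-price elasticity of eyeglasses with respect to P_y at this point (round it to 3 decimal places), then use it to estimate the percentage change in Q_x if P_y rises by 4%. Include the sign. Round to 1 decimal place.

At P_x = 30.9, P_y = 7.04: Q_x = 3129.872.
∂Q_x/∂P_y = 2P_x = 61.8000.
ε = (∂Q_x/∂P_y)(P_y/Q_x) = 61.8000 × 7.04/3129.872 ≈ 0.139.
%ΔQ_x ≈ ε × %ΔP_y = 0.139 × (4%) = 0.6%.

0.6%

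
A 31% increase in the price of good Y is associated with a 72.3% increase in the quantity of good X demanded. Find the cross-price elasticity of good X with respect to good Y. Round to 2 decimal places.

ε = (%ΔQ of good X) / (%ΔP of good Y) = (72.3%) / (31%) ≈ 2.33.

2.33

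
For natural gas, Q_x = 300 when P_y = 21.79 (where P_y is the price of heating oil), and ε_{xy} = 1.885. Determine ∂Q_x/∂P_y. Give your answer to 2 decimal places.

ε = (∂Q_x/∂P_y)·(P_y/Q_x) ⇒ ∂Q_x/∂P_y = ε·Q_x/P_y = 1.885 × 300/21.79 ≈ 25.95.

25.95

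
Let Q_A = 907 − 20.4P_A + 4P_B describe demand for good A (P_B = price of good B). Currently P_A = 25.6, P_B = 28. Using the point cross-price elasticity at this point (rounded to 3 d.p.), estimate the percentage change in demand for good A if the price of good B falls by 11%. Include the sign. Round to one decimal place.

-2.5%

At P_A = 25.6, P_B = 28: Q_A = 496.76.
∂Q_A/∂P_B = 4.
ε = (∂Q_A/∂P_B)(P_B/Q_A) = 4.0000 × 28/496.76 ≈ 0.225.
%ΔQ_A ≈ ε × %ΔP_B = 0.225 × (-11%) = -2.5%.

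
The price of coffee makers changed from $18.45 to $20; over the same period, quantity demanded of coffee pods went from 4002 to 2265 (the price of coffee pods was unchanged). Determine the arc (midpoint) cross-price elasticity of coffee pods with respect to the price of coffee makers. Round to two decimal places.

ΔQ_A = 2265 − 4002 = -1737; ΔP_B = 20 − 18.45 = 1.55.
Midpoints: Q̄_A = 3133.5, P̄_B = 19.23.
ε = (ΔQ_A/Q̄_A)/(ΔP_B/P̄_B) = (-1737/3133.5)/(1.55/19.23) ≈ -6.88.
ε < 0: coffee pods and coffee makers are complements.

-6.88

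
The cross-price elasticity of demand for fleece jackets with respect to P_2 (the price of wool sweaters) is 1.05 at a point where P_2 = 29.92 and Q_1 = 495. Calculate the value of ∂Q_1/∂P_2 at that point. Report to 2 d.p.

ε = (∂Q_1/∂P_2)·(P_2/Q_1) ⇒ ∂Q_1/∂P_2 = ε·Q_1/P_2 = 1.05 × 495/29.92 ≈ 17.37.

17.37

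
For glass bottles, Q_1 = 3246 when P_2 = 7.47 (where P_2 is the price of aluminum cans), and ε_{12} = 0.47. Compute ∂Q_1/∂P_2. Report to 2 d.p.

204.23

ε = (∂Q_1/∂P_2)·(P_2/Q_1) ⇒ ∂Q_1/∂P_2 = ε·Q_1/P_2 = 0.47 × 3246/7.47 ≈ 204.23.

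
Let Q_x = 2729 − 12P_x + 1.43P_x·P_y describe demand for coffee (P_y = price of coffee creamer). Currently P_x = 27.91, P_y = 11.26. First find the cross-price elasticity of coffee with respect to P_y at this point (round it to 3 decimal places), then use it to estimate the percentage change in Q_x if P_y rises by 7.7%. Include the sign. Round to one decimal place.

At P_x = 27.91, P_y = 11.26: Q_x = 2843.481.
∂Q_x/∂P_y = 1.43P_x = 39.9113.
ε = (∂Q_x/∂P_y)(P_y/Q_x) = 39.9113 × 11.26/2843.481 ≈ 0.158.
%ΔQ_x ≈ ε × %ΔP_y = 0.158 × (7.7%) = 1.2%.

1.2%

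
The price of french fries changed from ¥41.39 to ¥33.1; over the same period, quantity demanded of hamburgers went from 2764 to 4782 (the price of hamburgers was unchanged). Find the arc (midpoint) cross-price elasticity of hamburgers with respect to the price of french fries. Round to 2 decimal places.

ΔQ_A = 4782 − 2764 = 2018; ΔP_B = 33.1 − 41.39 = -8.29.
Midpoints: Q̄_A = 3773.0, P̄_B = 37.25.
ε = (ΔQ_A/Q̄_A)/(ΔP_B/P̄_B) = (2018/3773.0)/(-8.29/37.25) ≈ -2.40.

-2.40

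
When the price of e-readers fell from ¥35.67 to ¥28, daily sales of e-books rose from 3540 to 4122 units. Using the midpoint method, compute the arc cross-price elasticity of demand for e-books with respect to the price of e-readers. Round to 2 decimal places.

-0.63

ΔQ_A = 4122 − 3540 = 582; ΔP_B = 28 − 35.67 = -7.67.
Midpoints: Q̄_A = 3831.0, P̄_B = 31.84.
ε = (ΔQ_A/Q̄_A)/(ΔP_B/P̄_B) = (582/3831.0)/(-7.67/31.84) ≈ -0.63.
ε < 0: e-books and e-readers are complements.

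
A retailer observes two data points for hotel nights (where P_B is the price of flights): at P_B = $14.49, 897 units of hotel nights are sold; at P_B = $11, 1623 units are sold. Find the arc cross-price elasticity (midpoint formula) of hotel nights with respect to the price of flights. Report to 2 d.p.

ΔQ_A = 1623 − 897 = 726; ΔP_B = 11 − 14.49 = -3.49.
Midpoints: Q̄_A = 1260.0, P̄_B = 12.75.
ε = (ΔQ_A/Q̄_A)/(ΔP_B/P̄_B) = (726/1260.0)/(-3.49/12.75) ≈ -2.10.
ε < 0: hotel nights and flights are complements.

-2.10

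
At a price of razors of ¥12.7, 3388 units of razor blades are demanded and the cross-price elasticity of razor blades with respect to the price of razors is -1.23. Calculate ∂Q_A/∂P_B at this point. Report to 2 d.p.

-328.13

ε = (∂Q_A/∂P_B)·(P_B/Q_A) ⇒ ∂Q_A/∂P_B = ε·Q_A/P_B = -1.23 × 3388/12.7 ≈ -328.13.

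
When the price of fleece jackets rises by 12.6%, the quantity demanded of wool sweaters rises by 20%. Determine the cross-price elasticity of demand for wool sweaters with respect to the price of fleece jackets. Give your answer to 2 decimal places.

ε = (%ΔQ of wool sweaters) / (%ΔP of fleece jackets) = (20%) / (12.6%) ≈ 1.59.

1.59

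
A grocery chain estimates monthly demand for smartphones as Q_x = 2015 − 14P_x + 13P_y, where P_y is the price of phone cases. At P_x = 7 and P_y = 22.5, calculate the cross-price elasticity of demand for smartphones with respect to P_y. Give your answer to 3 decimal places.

At P_x = 7 and P_y = 22.5: Q_x = 2209.5.
∂Q_x/∂P_y = 13.
ε = (∂Q_x/∂P_y)(P_y/Q_x) = 13 × (22.5/2209.5) ≈ 0.132.

0.132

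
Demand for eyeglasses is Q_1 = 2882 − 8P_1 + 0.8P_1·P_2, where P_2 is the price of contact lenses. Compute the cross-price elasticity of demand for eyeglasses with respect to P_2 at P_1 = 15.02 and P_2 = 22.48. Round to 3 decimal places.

0.089

At P_1 = 15.02 and P_2 = 22.48: Q_1 = 3031.960.
∂Q_1/∂P_2 = 0.8P_1 = 0.8(15.02) = 12.0160.
ε = (∂Q_1/∂P_2)(P_2/Q_1) = 12.0160 × (22.48/3031.960) ≈ 0.089.
ε > 0: substitutes.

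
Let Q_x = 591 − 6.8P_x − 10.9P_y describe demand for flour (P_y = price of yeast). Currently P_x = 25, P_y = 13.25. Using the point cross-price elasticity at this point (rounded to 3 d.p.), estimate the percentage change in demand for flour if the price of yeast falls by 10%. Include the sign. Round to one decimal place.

5.2%

At P_x = 25, P_y = 13.25: Q_x = 276.575.
∂Q_x/∂P_y = -10.9.
ε = (∂Q_x/∂P_y)(P_y/Q_x) = -10.9000 × 13.25/276.575 ≈ -0.522.
%ΔQ_x ≈ ε × %ΔP_y = -0.522 × (-10%) = 5.2%.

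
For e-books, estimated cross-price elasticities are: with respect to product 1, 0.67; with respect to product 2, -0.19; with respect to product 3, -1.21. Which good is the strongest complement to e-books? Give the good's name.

Complements have ε < 0. The most negative value is -1.21 (product 3).

product 3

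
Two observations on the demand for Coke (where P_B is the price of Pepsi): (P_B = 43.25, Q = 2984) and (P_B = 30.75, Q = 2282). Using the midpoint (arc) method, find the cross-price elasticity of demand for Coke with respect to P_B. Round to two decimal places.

ΔQ_A = 2282 − 2984 = -702; ΔP_B = 30.75 − 43.25 = -12.5.
Midpoints: Q̄_A = 2633.0, P̄_B = 37.00.
ε = (ΔQ_A/Q̄_A)/(ΔP_B/P̄_B) = (-702/2633.0)/(-12.5/37.00) ≈ 0.79.
ε > 0: Coke and Pepsi are substitutes.

0.79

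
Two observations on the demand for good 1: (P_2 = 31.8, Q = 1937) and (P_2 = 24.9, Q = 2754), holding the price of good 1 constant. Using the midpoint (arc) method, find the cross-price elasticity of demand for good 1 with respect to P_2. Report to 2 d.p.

ΔQ_1 = 2754 − 1937 = 817; ΔP_2 = 24.9 − 31.8 = -6.9.
Midpoints: Q̄_1 = 2345.5, P̄_2 = 28.35.
ε = (ΔQ_1/Q̄_1)/(ΔP_2/P̄_2) = (817/2345.5)/(-6.9/28.35) ≈ -1.43.
ε < 0: good 1 and good 2 are complements.

-1.43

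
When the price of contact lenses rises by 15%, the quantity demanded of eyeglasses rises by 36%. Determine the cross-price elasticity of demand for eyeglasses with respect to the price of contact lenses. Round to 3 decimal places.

ε = (%ΔQ of eyeglasses) / (%ΔP of contact lenses) = (36%) / (15%) ≈ 2.400.

2.400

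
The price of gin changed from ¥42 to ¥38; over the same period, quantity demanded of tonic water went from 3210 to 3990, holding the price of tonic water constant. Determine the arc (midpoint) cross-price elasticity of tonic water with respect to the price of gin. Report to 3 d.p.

-2.167

ΔQ_A = 3990 − 3210 = 780; ΔP_B = 38 − 42 = -4.
Midpoints: Q̄_A = 3600.0, P̄_B = 40.00.
ε = (ΔQ_A/Q̄_A)/(ΔP_B/P̄_B) = (780/3600.0)/(-4/40.00) ≈ -2.167.
ε < 0: tonic water and gin are complements.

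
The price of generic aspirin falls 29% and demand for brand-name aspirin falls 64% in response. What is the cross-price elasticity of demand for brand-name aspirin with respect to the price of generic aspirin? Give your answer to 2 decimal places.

ε = (%ΔQ of brand-name aspirin) / (%ΔP of generic aspirin) = (-64%) / (-29%) ≈ 2.21.

2.21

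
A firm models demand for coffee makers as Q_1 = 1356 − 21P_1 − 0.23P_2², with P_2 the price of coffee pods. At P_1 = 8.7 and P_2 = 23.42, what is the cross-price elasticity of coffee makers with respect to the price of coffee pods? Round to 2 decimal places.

-0.24

At P_1 = 8.7 and P_2 = 23.42: Q_1 = 1047.146.
∂Q_1/∂P_2 = -0.46P_2 = -0.46(23.42) = -10.7732.
ε = (∂Q_1/∂P_2)(P_2/Q_1) = -10.7732 × (23.42/1047.146) ≈ -0.24.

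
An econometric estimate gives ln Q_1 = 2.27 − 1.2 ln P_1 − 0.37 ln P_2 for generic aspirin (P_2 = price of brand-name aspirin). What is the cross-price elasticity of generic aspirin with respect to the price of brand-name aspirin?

-0.37

In a log-linear (constant-elasticity) demand function, the coefficient on ln P_2 is the cross-price elasticity.
ε = -0.37. Negative, so generic aspirin and brand-name aspirin are complements.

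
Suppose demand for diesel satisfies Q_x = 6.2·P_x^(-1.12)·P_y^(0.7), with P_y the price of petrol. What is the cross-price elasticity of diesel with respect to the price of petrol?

0.70

In a log-linear (constant-elasticity) demand function, the coefficient on the exponent of P_y is the cross-price elasticity.
ε = 0.70. Positive, so diesel and petrol are substitutes.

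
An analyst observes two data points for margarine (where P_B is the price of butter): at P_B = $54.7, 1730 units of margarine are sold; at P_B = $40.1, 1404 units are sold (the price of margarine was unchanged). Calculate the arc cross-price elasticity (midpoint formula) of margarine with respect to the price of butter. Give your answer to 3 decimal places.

ΔQ_A = 1404 − 1730 = -326; ΔP_B = 40.1 − 54.7 = -14.6.
Midpoints: Q̄_A = 1567.0, P̄_B = 47.40.
ε = (ΔQ_A/Q̄_A)/(ΔP_B/P̄_B) = (-326/1567.0)/(-14.6/47.40) ≈ 0.675.

0.675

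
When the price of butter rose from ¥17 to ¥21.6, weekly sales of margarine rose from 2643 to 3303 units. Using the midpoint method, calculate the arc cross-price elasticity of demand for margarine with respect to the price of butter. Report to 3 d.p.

ΔQ_A = 3303 − 2643 = 660; ΔP_B = 21.6 − 17 = 4.6.
Midpoints: Q̄_A = 2973.0, P̄_B = 19.30.
ε = (ΔQ_A/Q̄_A)/(ΔP_B/P̄_B) = (660/2973.0)/(4.6/19.30) ≈ 0.931.
ε > 0: margarine and butter are substitutes.

0.931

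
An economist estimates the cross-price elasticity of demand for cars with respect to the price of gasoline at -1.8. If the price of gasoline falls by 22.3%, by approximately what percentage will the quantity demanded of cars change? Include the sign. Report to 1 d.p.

40.1%

%ΔQ ≈ ε × %ΔP of gasoline = -1.8 × (-22.3%) = 40.1%.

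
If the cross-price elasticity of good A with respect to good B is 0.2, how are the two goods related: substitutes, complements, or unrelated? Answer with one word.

ε = 0.2 > 0, so a higher price of good B raises demand for good A: substitutes.

substitutes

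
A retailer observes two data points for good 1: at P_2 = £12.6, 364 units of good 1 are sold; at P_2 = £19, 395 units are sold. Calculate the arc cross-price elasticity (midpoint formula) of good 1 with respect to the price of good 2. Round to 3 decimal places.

ΔQ_1 = 395 − 364 = 31; ΔP_2 = 19 − 12.6 = 6.4.
Midpoints: Q̄_1 = 379.5, P̄_2 = 15.80.
ε = (ΔQ_1/Q̄_1)/(ΔP_2/P̄_2) = (31/379.5)/(6.4/15.80) ≈ 0.202.

0.202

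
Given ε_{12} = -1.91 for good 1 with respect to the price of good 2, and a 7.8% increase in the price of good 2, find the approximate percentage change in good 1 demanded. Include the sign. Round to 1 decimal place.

%ΔQ ≈ ε × %ΔP of good 2 = -1.91 × (7.8%) = -14.9%.

-14.9%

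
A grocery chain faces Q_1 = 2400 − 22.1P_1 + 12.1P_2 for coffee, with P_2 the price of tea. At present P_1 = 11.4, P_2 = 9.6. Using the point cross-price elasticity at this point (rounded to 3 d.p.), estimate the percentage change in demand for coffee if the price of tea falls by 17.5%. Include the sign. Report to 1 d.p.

-0.9%

At P_1 = 11.4, P_2 = 9.6: Q_1 = 2264.22.
∂Q_1/∂P_2 = 12.1.
ε = (∂Q_1/∂P_2)(P_2/Q_1) = 12.1000 × 9.6/2264.22 ≈ 0.051.
%ΔQ_1 ≈ ε × %ΔP_2 = 0.051 × (-17.5%) = -0.9%.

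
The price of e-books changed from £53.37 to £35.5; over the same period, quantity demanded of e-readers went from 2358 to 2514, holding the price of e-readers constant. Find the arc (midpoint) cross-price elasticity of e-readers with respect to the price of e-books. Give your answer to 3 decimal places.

ΔQ_A = 2514 − 2358 = 156; ΔP_B = 35.5 − 53.37 = -17.87.
Midpoints: Q̄_A = 2436.0, P̄_B = 44.44.
ε = (ΔQ_A/Q̄_A)/(ΔP_B/P̄_B) = (156/2436.0)/(-17.87/44.44) ≈ -0.159.

-0.159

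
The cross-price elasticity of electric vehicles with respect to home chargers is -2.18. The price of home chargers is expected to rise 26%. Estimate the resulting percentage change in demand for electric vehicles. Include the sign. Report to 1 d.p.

-56.7%

%ΔQ ≈ ε × %ΔP of home chargers = -2.18 × (26%) = -56.7%.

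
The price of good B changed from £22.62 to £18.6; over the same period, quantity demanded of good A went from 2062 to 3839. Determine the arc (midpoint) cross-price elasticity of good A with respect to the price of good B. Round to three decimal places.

ΔQ_A = 3839 − 2062 = 1777; ΔP_B = 18.6 − 22.62 = -4.02.
Midpoints: Q̄_A = 2950.5, P̄_B = 20.61.
ε = (ΔQ_A/Q̄_A)/(ΔP_B/P̄_B) = (1777/2950.5)/(-4.02/20.61) ≈ -3.088.

-3.088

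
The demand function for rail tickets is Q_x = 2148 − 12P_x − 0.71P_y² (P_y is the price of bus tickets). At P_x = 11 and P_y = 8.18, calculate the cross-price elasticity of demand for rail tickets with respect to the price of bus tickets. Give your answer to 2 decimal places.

-0.05

At P_x = 11 and P_y = 8.18: Q_x = 1968.492.
∂Q_x/∂P_y = -1.42P_y = -1.42(8.18) = -11.6156.
ε = (∂Q_x/∂P_y)(P_y/Q_x) = -11.6156 × (8.18/1968.492) ≈ -0.05.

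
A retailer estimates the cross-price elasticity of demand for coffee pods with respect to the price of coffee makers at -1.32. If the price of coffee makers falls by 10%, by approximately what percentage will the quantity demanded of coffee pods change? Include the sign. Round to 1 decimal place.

13.2%

%ΔQ ≈ ε × %ΔP of coffee makers = -1.32 × (-10%) = 13.2%.
Demand for coffee pods rises by about 13.2%.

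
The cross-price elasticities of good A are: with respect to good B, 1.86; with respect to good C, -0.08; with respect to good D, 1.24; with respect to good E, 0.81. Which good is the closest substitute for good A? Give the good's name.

Substitutes have ε > 0. Among the positive values, 1.86 (good B) is largest.

good B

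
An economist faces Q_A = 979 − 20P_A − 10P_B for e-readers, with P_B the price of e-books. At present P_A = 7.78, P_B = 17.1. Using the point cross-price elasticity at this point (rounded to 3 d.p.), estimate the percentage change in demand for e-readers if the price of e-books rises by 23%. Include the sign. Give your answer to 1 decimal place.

At P_A = 7.78, P_B = 17.1: Q_A = 652.4.
∂Q_A/∂P_B = -10.
ε = (∂Q_A/∂P_B)(P_B/Q_A) = -10.0000 × 17.1/652.4 ≈ -0.262.
%ΔQ_A ≈ ε × %ΔP_B = -0.262 × (23%) = -6.0%.

-6.0%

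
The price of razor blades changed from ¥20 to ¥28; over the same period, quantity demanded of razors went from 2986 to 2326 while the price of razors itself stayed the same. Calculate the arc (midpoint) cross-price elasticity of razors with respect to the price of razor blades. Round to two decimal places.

ΔQ_A = 2326 − 2986 = -660; ΔP_B = 28 − 20 = 8.
Midpoints: Q̄_A = 2656.0, P̄_B = 24.00.
ε = (ΔQ_A/Q̄_A)/(ΔP_B/P̄_B) = (-660/2656.0)/(8/24.00) ≈ -0.75.

-0.75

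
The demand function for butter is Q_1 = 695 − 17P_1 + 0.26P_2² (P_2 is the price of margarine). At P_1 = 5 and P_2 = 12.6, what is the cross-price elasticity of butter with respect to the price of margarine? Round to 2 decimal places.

At P_1 = 5 and P_2 = 12.6: Q_1 = 651.278.
∂Q_1/∂P_2 = 0.52P_2 = 0.52(12.6) = 6.5520.
ε = (∂Q_1/∂P_2)(P_2/Q_1) = 6.5520 × (12.6/651.278) ≈ 0.13.
ε > 0: substitutes.

0.13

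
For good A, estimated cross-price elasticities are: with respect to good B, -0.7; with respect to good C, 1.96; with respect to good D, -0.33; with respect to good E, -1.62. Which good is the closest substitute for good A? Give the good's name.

Substitutes have ε > 0. Among the positive values, 1.96 (good C) is largest.

good C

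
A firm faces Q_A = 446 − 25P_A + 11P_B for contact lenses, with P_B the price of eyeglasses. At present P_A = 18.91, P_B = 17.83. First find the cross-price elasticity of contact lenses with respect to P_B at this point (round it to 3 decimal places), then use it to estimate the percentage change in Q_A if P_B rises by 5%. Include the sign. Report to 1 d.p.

At P_A = 18.91, P_B = 17.83: Q_A = 169.38.
∂Q_A/∂P_B = 11.
ε = (∂Q_A/∂P_B)(P_B/Q_A) = 11.0000 × 17.83/169.38 ≈ 1.158.
%ΔQ_A ≈ ε × %ΔP_B = 1.158 × (5%) = 5.8%.

5.8%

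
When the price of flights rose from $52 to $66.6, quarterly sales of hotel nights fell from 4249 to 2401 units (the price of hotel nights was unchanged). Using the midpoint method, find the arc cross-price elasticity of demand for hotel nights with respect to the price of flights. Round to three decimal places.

-2.257

ΔQ_A = 2401 − 4249 = -1848; ΔP_B = 66.6 − 52 = 14.6.
Midpoints: Q̄_A = 3325.0, P̄_B = 59.30.
ε = (ΔQ_A/Q̄_A)/(ΔP_B/P̄_B) = (-1848/3325.0)/(14.6/59.30) ≈ -2.257.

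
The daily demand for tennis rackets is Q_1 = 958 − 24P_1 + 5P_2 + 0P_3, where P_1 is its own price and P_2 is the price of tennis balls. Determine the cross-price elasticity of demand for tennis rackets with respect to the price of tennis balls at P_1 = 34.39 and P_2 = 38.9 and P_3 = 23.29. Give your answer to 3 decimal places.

0.595

At P_1 = 34.39 and P_2 = 38.9 and P_3 = 23.29: Q_1 = 327.14.
∂Q_1/∂P_2 = 5.
ε = (∂Q_1/∂P_2)(P_2/Q_1) = 5 × (38.9/327.14) ≈ 0.595.
Since ε > 0, tennis rackets and tennis balls are substitutes.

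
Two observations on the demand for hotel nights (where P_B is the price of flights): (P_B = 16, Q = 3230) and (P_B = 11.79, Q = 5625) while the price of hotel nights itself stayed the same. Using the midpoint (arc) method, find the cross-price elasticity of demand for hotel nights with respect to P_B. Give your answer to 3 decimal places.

-1.785

ΔQ_A = 5625 − 3230 = 2395; ΔP_B = 11.79 − 16 = -4.21.
Midpoints: Q̄_A = 4427.5, P̄_B = 13.89.
ε = (ΔQ_A/Q̄_A)/(ΔP_B/P̄_B) = (2395/4427.5)/(-4.21/13.89) ≈ -1.785.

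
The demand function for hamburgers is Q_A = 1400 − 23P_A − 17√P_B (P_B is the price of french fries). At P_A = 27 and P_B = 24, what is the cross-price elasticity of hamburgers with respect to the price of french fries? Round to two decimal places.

-0.06

At P_A = 27 and P_B = 24: Q_A = 695.717.
∂Q_A/∂P_B = -17/(2√P_B) = -17/(2√24) = -1.7351.
ε = (∂Q_A/∂P_B)(P_B/Q_A) = -1.7351 × (24/695.717) ≈ -0.06.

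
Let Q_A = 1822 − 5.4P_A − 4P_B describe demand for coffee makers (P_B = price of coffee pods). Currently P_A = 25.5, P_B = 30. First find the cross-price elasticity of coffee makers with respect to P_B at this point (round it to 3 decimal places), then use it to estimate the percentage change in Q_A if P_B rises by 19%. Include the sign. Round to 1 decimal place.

-1.5%

At P_A = 25.5, P_B = 30: Q_A = 1564.3.
∂Q_A/∂P_B = -4.
ε = (∂Q_A/∂P_B)(P_B/Q_A) = -4.0000 × 30/1564.3 ≈ -0.077.
%ΔQ_A ≈ ε × %ΔP_B = -0.077 × (19%) = -1.5%.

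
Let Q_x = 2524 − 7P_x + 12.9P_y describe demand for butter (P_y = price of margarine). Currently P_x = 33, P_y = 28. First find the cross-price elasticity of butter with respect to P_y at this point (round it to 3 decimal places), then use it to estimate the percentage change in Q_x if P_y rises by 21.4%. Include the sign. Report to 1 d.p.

At P_x = 33, P_y = 28: Q_x = 2654.2.
∂Q_x/∂P_y = 12.9.
ε = (∂Q_x/∂P_y)(P_y/Q_x) = 12.9000 × 28/2654.2 ≈ 0.136.
%ΔQ_x ≈ ε × %ΔP_y = 0.136 × (21.4%) = 2.9%.

2.9%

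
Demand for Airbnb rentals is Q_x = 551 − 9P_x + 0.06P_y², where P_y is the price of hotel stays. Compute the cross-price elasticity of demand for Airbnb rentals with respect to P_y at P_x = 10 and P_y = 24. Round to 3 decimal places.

At P_x = 10 and P_y = 24: Q_x = 495.56.
∂Q_x/∂P_y = 0.12P_y = 0.12(24) = 2.8800.
ε = (∂Q_x/∂P_y)(P_y/Q_x) = 2.8800 × (24/495.56) ≈ 0.139.

0.139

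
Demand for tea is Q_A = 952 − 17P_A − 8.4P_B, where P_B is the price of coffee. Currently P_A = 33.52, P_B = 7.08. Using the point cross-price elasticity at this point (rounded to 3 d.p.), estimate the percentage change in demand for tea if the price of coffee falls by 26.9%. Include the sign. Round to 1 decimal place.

At P_A = 33.52, P_B = 7.08: Q_A = 322.688.
∂Q_A/∂P_B = -8.4.
ε = (∂Q_A/∂P_B)(P_B/Q_A) = -8.4000 × 7.08/322.688 ≈ -0.184.
%ΔQ_A ≈ ε × %ΔP_B = -0.184 × (-26.9%) = 4.9%.

4.9%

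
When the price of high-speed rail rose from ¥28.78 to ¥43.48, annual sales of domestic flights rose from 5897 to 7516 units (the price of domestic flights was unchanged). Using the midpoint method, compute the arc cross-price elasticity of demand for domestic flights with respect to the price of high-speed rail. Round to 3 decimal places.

ΔQ_A = 7516 − 5897 = 1619; ΔP_B = 43.48 − 28.78 = 14.7.
Midpoints: Q̄_A = 6706.5, P̄_B = 36.13.
ε = (ΔQ_A/Q̄_A)/(ΔP_B/P̄_B) = (1619/6706.5)/(14.7/36.13) ≈ 0.593.
ε > 0: domestic flights and high-speed rail are substitutes.

0.593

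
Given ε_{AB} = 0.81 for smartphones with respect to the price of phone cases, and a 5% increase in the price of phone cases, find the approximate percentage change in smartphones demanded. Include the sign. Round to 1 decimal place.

%ΔQ ≈ ε × %ΔP of phone cases = 0.81 × (5%) = 4.1%.

4.1%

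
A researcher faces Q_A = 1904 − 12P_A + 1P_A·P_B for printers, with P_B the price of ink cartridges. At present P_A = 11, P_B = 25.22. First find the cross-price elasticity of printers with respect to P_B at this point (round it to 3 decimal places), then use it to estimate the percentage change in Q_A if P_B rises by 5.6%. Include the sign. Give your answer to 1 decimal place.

At P_A = 11, P_B = 25.22: Q_A = 2049.42.
∂Q_A/∂P_B = 1P_A = 11.0000.
ε = (∂Q_A/∂P_B)(P_B/Q_A) = 11.0000 × 25.22/2049.42 ≈ 0.135.
%ΔQ_A ≈ ε × %ΔP_B = 0.135 × (5.6%) = 0.8%.

0.8%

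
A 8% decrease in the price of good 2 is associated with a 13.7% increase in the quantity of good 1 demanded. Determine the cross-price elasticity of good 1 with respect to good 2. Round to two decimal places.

ε = (%ΔQ of good 1) / (%ΔP of good 2) = (13.7%) / (-8%) ≈ -1.71.
Negative cross-price elasticity: complements.

-1.71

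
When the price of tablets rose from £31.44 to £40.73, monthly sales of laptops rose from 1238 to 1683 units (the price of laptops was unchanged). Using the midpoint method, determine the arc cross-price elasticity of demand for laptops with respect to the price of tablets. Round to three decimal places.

ΔQ_A = 1683 − 1238 = 445; ΔP_B = 40.73 − 31.44 = 9.29.
Midpoints: Q̄_A = 1460.5, P̄_B = 36.09.
ε = (ΔQ_A/Q̄_A)/(ΔP_B/P̄_B) = (445/1460.5)/(9.29/36.09) ≈ 1.184.
ε > 0: laptops and tablets are substitutes.

1.184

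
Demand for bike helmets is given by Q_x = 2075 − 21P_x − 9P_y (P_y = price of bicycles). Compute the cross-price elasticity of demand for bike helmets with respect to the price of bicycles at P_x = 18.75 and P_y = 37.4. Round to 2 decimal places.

At P_x = 18.75 and P_y = 37.4: Q_x = 1344.65.
∂Q_x/∂P_y = -9.
ε = (∂Q_x/∂P_y)(P_y/Q_x) = -9 × (37.4/1344.65) ≈ -0.25.

-0.25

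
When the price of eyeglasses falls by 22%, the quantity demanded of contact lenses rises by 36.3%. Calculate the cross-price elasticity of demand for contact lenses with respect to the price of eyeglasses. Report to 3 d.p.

-1.650

ε = (%ΔQ of contact lenses) / (%ΔP of eyeglasses) = (36.3%) / (-22%) ≈ -1.650.
Negative cross-price elasticity: complements.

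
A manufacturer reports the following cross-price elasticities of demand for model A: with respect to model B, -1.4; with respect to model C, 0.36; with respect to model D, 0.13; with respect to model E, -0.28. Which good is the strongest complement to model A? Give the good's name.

Complements have ε < 0. The most negative value is -1.4 (model B).

model B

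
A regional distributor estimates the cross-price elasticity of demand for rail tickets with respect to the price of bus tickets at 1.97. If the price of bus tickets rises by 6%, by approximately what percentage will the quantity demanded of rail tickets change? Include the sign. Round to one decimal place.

%ΔQ ≈ ε × %ΔP of bus tickets = 1.97 × (6%) = 11.8%.

11.8%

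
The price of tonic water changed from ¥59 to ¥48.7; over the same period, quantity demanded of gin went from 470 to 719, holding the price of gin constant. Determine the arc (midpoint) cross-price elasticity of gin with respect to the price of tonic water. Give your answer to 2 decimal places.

ΔQ_A = 719 − 470 = 249; ΔP_B = 48.7 − 59 = -10.3.
Midpoints: Q̄_A = 594.5, P̄_B = 53.85.
ε = (ΔQ_A/Q̄_A)/(ΔP_B/P̄_B) = (249/594.5)/(-10.3/53.85) ≈ -2.19.
ε < 0: gin and tonic water are complements.

-2.19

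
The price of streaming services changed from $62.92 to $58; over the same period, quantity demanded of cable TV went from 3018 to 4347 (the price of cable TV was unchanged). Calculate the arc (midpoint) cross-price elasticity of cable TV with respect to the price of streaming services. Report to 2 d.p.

ΔQ_A = 4347 − 3018 = 1329; ΔP_B = 58 − 62.92 = -4.92.
Midpoints: Q̄_A = 3682.5, P̄_B = 60.46.
ε = (ΔQ_A/Q̄_A)/(ΔP_B/P̄_B) = (1329/3682.5)/(-4.92/60.46) ≈ -4.43.

-4.43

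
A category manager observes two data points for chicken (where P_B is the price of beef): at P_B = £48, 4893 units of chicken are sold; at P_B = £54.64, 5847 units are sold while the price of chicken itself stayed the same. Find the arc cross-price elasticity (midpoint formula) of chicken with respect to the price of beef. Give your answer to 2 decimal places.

1.37

ΔQ_A = 5847 − 4893 = 954; ΔP_B = 54.64 − 48 = 6.64.
Midpoints: Q̄_A = 5370.0, P̄_B = 51.32.
ε = (ΔQ_A/Q̄_A)/(ΔP_B/P̄_B) = (954/5370.0)/(6.64/51.32) ≈ 1.37.
ε > 0: chicken and beef are substitutes.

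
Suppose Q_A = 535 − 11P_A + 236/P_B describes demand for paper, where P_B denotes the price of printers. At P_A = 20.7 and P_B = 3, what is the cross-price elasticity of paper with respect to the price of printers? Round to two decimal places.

At P_A = 20.7 and P_B = 3: Q_A = 385.967.
∂Q_A/∂P_B = −236/P_B² = -26.2222.
ε = (∂Q_A/∂P_B)(P_B/Q_A) = -26.2222 × (3/385.967) ≈ -0.20.

-0.20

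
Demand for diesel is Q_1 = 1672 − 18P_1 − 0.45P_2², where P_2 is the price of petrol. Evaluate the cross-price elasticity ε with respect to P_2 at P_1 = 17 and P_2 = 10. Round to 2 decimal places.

At P_1 = 17 and P_2 = 10: Q_1 = 1321.
∂Q_1/∂P_2 = -0.9P_2 = -0.9(10) = -9.0000.
ε = (∂Q_1/∂P_2)(P_2/Q_1) = -9.0000 × (10/1321) ≈ -0.07.

-0.07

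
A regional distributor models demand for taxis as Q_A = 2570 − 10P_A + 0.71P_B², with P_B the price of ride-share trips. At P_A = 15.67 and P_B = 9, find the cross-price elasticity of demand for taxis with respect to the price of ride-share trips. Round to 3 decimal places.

At P_A = 15.67 and P_B = 9: Q_A = 2470.81.
∂Q_A/∂P_B = 1.42P_B = 1.42(9) = 12.7800.
ε = (∂Q_A/∂P_B)(P_B/Q_A) = 12.7800 × (9/2470.81) ≈ 0.047.

0.047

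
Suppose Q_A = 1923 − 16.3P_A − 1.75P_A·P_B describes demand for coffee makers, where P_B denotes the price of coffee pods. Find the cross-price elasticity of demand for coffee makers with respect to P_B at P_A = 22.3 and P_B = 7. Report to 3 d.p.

-0.212

At P_A = 22.3 and P_B = 7: Q_A = 1286.335.
∂Q_A/∂P_B = -1.75P_A = -1.75(22.3) = -39.0250.
ε = (∂Q_A/∂P_B)(P_B/Q_A) = -39.0250 × (7/1286.335) ≈ -0.212.
ε < 0: complements.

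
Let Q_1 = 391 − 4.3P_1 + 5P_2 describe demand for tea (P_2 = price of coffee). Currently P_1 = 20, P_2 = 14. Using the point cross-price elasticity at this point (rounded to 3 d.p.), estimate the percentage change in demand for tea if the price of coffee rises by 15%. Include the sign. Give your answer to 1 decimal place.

2.8%

At P_1 = 20, P_2 = 14: Q_1 = 375.
∂Q_1/∂P_2 = 5.
ε = (∂Q_1/∂P_2)(P_2/Q_1) = 5.0000 × 14/375 ≈ 0.187.
%ΔQ_1 ≈ ε × %ΔP_2 = 0.187 × (15%) = 2.8%.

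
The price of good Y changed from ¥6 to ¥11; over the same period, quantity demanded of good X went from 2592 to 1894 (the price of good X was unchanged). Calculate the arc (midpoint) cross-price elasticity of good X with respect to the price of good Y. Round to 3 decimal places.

ΔQ_X = 1894 − 2592 = -698; ΔP_Y = 11 − 6 = 5.
Midpoints: Q̄_X = 2243.0, P̄_Y = 8.50.
ε = (ΔQ_X/Q̄_X)/(ΔP_Y/P̄_Y) = (-698/2243.0)/(5/8.50) ≈ -0.529.

-0.529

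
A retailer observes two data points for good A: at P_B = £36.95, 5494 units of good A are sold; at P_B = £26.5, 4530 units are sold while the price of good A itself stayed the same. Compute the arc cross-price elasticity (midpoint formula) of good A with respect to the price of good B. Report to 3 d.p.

0.584

ΔQ_A = 4530 − 5494 = -964; ΔP_B = 26.5 − 36.95 = -10.45.
Midpoints: Q̄_A = 5012.0, P̄_B = 31.73.
ε = (ΔQ_A/Q̄_A)/(ΔP_B/P̄_B) = (-964/5012.0)/(-10.45/31.73) ≈ 0.584.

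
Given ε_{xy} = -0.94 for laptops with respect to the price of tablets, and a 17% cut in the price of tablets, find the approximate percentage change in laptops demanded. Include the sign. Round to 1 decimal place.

%ΔQ ≈ ε × %ΔP of tablets = -0.94 × (-17%) = 16.0%.

16.0%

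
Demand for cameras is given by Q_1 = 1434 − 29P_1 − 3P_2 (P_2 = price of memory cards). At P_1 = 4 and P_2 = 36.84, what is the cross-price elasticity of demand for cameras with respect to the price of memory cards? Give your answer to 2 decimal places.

At P_1 = 4 and P_2 = 36.84: Q_1 = 1207.48.
∂Q_1/∂P_2 = -3.
ε = (∂Q_1/∂P_2)(P_2/Q_1) = -3 × (36.84/1207.48) ≈ -0.09.
Since ε < 0, cameras and memory cards are complements.

-0.09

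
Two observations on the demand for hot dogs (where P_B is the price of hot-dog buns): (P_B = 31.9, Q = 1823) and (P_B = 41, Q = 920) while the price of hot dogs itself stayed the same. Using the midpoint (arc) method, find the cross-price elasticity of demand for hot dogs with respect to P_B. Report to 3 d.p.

-2.637

ΔQ_A = 920 − 1823 = -903; ΔP_B = 41 − 31.9 = 9.1.
Midpoints: Q̄_A = 1371.5, P̄_B = 36.45.
ε = (ΔQ_A/Q̄_A)/(ΔP_B/P̄_B) = (-903/1371.5)/(9.1/36.45) ≈ -2.637.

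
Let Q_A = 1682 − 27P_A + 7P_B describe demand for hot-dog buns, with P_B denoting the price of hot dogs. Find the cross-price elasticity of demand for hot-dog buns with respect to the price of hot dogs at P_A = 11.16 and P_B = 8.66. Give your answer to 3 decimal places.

At P_A = 11.16 and P_B = 8.66: Q_A = 1441.3.
∂Q_A/∂P_B = 7.
ε = (∂Q_A/∂P_B)(P_B/Q_A) = 7 × (8.66/1441.3) ≈ 0.042.

0.042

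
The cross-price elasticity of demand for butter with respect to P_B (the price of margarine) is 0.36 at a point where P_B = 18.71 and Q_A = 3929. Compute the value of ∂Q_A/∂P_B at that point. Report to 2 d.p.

75.60

ε = (∂Q_A/∂P_B)·(P_B/Q_A) ⇒ ∂Q_A/∂P_B = ε·Q_A/P_B = 0.36 × 3929/18.71 ≈ 75.60.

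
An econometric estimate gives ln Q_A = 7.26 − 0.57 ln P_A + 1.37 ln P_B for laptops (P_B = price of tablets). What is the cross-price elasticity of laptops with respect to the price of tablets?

In a log-linear (constant-elasticity) demand function, the coefficient on ln P_B is the cross-price elasticity.
ε = 1.37. Positive, so laptops and tablets are substitutes.

1.37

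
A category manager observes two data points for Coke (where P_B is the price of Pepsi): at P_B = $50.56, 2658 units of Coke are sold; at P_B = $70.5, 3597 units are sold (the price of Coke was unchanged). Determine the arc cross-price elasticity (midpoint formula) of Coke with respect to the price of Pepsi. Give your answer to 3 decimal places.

0.911

ΔQ_A = 3597 − 2658 = 939; ΔP_B = 70.5 − 50.56 = 19.94.
Midpoints: Q̄_A = 3127.5, P̄_B = 60.53.
ε = (ΔQ_A/Q̄_A)/(ΔP_B/P̄_B) = (939/3127.5)/(19.94/60.53) ≈ 0.911.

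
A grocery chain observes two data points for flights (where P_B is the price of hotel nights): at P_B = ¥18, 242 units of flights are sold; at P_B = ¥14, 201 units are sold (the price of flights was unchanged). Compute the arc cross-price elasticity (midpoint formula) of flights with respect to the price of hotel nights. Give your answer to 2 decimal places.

0.74

ΔQ_A = 201 − 242 = -41; ΔP_B = 14 − 18 = -4.
Midpoints: Q̄_A = 221.5, P̄_B = 16.00.
ε = (ΔQ_A/Q̄_A)/(ΔP_B/P̄_B) = (-41/221.5)/(-4/16.00) ≈ 0.74.
ε > 0: flights and hotel nights are substitutes.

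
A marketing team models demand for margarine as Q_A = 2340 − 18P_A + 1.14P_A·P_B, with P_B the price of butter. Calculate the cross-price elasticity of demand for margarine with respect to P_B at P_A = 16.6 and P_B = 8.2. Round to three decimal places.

At P_A = 16.6 and P_B = 8.2: Q_A = 2196.377.
∂Q_A/∂P_B = 1.14P_A = 1.14(16.6) = 18.9240.
ε = (∂Q_A/∂P_B)(P_B/Q_A) = 18.9240 × (8.2/2196.377) ≈ 0.071.
ε > 0: substitutes.

0.071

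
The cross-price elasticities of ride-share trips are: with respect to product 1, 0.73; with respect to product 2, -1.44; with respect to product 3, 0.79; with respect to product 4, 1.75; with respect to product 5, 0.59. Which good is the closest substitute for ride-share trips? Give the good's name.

product 4

Substitutes have ε > 0. Among the positive values, 1.75 (product 4) is largest.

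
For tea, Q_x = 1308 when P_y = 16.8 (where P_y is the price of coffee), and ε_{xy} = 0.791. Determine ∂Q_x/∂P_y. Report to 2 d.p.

61.59

ε = (∂Q_x/∂P_y)·(P_y/Q_x) ⇒ ∂Q_x/∂P_y = ε·Q_x/P_y = 0.791 × 1308/16.8 ≈ 61.59.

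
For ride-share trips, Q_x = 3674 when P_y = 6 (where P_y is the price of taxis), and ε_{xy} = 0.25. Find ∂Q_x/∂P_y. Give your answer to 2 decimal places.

ε = (∂Q_x/∂P_y)·(P_y/Q_x) ⇒ ∂Q_x/∂P_y = ε·Q_x/P_y = 0.25 × 3674/6 ≈ 153.08.

153.08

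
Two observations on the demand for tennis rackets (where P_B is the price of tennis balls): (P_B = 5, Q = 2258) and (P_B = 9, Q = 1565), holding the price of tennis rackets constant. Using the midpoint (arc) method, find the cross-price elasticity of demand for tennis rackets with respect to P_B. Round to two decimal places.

-0.63

ΔQ_A = 1565 − 2258 = -693; ΔP_B = 9 − 5 = 4.
Midpoints: Q̄_A = 1911.5, P̄_B = 7.00.
ε = (ΔQ_A/Q̄_A)/(ΔP_B/P̄_B) = (-693/1911.5)/(4/7.00) ≈ -0.63.
ε < 0: tennis rackets and tennis balls are complements.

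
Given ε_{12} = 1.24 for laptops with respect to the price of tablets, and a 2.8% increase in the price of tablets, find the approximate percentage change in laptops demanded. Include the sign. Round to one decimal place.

3.5%

%ΔQ ≈ ε × %ΔP of tablets = 1.24 × (2.8%) = 3.5%.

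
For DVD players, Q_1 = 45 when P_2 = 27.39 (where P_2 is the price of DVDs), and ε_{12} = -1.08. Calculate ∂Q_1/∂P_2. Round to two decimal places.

-1.77

ε = (∂Q_1/∂P_2)·(P_2/Q_1) ⇒ ∂Q_1/∂P_2 = ε·Q_1/P_2 = -1.08 × 45/27.39 ≈ -1.77.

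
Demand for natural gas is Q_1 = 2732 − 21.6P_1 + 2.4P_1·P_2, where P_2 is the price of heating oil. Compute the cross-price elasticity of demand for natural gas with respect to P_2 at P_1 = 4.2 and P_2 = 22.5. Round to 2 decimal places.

At P_1 = 4.2 and P_2 = 22.5: Q_1 = 2868.08.
∂Q_1/∂P_2 = 2.4P_1 = 2.4(4.2) = 10.0800.
ε = (∂Q_1/∂P_2)(P_2/Q_1) = 10.0800 × (22.5/2868.08) ≈ 0.08.
ε > 0: substitutes.

0.08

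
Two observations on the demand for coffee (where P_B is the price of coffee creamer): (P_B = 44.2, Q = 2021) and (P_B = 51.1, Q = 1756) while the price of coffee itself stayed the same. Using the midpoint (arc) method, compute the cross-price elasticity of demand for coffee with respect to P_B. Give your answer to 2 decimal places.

-0.97

ΔQ_A = 1756 − 2021 = -265; ΔP_B = 51.1 − 44.2 = 6.9.
Midpoints: Q̄_A = 1888.5, P̄_B = 47.65.
ε = (ΔQ_A/Q̄_A)/(ΔP_B/P̄_B) = (-265/1888.5)/(6.9/47.65) ≈ -0.97.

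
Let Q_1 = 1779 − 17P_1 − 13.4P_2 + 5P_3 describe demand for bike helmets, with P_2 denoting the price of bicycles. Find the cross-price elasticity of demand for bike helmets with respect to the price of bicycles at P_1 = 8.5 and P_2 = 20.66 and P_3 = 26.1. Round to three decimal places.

-0.186

At P_1 = 8.5 and P_2 = 20.66 and P_3 = 26.1: Q_1 = 1488.156.
∂Q_1/∂P_2 = -13.4.
ε = (∂Q_1/∂P_2)(P_2/Q_1) = -13.4 × (20.66/1488.156) ≈ -0.186.
Since ε < 0, bike helmets and bicycles are complements.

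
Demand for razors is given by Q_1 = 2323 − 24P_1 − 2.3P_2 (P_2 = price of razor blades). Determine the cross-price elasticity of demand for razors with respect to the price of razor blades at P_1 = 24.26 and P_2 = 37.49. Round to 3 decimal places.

-0.052

At P_1 = 24.26 and P_2 = 37.49: Q_1 = 1654.533.
∂Q_1/∂P_2 = -2.3.
ε = (∂Q_1/∂P_2)(P_2/Q_1) = -2.3 × (37.49/1654.533) ≈ -0.052.
Since ε < 0, razors and razor blades are complements.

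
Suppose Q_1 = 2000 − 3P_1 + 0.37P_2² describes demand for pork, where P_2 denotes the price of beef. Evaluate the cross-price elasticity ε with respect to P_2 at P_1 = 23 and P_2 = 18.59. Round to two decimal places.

At P_1 = 23 and P_2 = 18.59: Q_1 = 2058.868.
∂Q_1/∂P_2 = 0.74P_2 = 0.74(18.59) = 13.7566.
ε = (∂Q_1/∂P_2)(P_2/Q_1) = 13.7566 × (18.59/2058.868) ≈ 0.12.
ε > 0: substitutes.

0.12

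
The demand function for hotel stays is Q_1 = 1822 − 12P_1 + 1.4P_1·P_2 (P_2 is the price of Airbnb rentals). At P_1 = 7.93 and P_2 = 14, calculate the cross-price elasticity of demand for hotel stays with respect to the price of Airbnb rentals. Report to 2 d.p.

0.08

At P_1 = 7.93 and P_2 = 14: Q_1 = 1882.268.
∂Q_1/∂P_2 = 1.4P_1 = 1.4(7.93) = 11.1020.
ε = (∂Q_1/∂P_2)(P_2/Q_1) = 11.1020 × (14/1882.268) ≈ 0.08.
ε > 0: substitutes.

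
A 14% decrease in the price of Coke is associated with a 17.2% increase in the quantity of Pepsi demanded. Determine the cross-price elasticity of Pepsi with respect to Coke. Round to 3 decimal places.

-1.229

ε = (%ΔQ of Pepsi) / (%ΔP of Coke) = (17.2%) / (-14%) ≈ -1.229.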